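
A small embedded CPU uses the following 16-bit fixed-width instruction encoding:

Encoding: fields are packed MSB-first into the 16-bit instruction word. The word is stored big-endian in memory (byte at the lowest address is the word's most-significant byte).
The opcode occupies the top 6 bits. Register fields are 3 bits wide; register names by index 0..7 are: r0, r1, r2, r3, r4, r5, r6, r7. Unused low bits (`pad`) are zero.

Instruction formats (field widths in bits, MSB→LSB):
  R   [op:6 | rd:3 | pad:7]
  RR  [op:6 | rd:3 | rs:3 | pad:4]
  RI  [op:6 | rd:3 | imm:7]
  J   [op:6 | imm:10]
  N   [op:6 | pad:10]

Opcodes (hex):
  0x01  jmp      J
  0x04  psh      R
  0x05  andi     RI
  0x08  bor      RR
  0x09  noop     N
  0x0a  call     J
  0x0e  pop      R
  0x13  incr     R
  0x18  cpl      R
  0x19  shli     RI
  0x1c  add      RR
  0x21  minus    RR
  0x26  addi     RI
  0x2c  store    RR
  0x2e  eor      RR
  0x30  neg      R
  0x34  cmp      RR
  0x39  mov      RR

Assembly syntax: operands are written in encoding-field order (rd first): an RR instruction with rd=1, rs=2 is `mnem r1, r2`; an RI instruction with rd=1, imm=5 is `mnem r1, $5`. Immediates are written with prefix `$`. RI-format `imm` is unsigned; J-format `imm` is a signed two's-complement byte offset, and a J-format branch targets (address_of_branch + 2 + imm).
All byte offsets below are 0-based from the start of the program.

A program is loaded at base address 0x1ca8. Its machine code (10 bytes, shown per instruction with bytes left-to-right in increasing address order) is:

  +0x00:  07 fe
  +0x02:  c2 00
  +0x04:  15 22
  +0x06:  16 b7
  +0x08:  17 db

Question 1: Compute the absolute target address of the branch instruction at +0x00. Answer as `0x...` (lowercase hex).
0x1ca8

@+00  big-endian(07 fe) = 0x07fe
  opcode bits[15:10]=0x1: jmp/J
  imm@[9:0]=0x3fe (s10→-2) ⇒ $-2
  target = base 0x1ca8 + off 0x00 + 2 + imm -2 = 0x1ca8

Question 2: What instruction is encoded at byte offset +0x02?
off 0x02: read c2 00 as big → 0xc200
  top 6b → 0x30 → neg [R]
  [9:7] rd=4 = r4

neg r4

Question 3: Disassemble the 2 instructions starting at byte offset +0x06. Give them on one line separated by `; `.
andi r5, $55; andi r7, $91

[06] 16 b7 → 0x16b7
  top 6b → 0x5 → andi [RI]
  [9:7] rd=5 = r5
  [6:0] imm=55 = $55
[08] 17 db → 0x17db
  top 6b → 0x5 → andi [RI]
  [9:7] rd=7 = r7
  [6:0] imm=91 = $91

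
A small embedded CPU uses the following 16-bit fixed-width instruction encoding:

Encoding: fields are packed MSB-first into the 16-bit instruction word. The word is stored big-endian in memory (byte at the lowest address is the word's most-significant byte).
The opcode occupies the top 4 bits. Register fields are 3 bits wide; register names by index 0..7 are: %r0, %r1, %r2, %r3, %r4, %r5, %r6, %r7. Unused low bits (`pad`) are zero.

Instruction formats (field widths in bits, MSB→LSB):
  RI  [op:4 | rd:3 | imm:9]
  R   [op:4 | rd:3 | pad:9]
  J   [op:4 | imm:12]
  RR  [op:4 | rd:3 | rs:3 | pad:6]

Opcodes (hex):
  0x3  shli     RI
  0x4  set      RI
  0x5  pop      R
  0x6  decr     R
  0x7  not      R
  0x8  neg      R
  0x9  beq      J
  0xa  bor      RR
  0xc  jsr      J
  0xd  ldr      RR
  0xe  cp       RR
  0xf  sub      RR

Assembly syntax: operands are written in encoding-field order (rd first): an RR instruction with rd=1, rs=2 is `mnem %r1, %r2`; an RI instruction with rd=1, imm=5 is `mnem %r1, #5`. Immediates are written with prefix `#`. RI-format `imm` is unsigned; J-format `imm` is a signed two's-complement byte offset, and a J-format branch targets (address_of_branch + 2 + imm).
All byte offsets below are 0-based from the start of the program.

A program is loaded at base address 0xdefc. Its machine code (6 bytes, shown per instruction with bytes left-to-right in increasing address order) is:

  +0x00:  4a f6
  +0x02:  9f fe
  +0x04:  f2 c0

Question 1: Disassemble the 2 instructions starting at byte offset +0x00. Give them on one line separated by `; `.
@+00  big-endian(4a f6) = 0x4af6
  op=0x4af6>>12=0x4 ⇒ set (RI)
  rd@[11:9]=0x5 ⇒ %r5
  imm@[8:0]=0xf6 ⇒ #246
@+02  big-endian(9f fe) = 0x9ffe
  op=0x9ffe>>12=0x9 ⇒ beq (J)
  imm@[11:0]=0xffe (s12→-2) ⇒ #-2

set %r5, #246; beq #-2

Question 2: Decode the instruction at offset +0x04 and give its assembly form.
@+04  big-endian(f2 c0) = 0xf2c0
  top 4b → 0xf → sub [RR]
  [11:9] rd=1 = %r1
  [8:6] rs=3 = %r3

sub %r1, %r3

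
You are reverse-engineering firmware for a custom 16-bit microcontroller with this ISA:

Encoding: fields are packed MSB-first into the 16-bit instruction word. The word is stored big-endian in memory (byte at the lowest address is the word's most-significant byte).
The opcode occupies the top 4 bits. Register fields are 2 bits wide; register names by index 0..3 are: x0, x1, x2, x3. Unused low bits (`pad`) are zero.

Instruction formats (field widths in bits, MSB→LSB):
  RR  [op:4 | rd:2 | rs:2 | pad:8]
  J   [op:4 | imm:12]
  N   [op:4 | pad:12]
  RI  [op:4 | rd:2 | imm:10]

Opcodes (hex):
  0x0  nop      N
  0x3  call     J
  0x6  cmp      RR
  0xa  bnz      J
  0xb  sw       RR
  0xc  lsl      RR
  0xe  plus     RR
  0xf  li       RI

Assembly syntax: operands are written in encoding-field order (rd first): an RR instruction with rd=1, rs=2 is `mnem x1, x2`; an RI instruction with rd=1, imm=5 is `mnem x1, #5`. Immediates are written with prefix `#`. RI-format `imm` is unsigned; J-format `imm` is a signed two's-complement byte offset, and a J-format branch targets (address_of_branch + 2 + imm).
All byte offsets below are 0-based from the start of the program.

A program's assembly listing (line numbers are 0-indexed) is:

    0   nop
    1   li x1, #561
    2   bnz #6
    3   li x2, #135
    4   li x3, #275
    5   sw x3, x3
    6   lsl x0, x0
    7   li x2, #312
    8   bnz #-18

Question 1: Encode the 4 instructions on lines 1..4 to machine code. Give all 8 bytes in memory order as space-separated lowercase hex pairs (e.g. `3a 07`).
L1: li op=0xf:4|rd=1:2|imm=561:10 ⇒ 0xf631 ⇒ big f6 31
L2: bnz op=0xa:4|imm=6:12 ⇒ 0xa006 ⇒ big a0 06
L3: li op=0xf:4|rd=2:2|imm=135:10 ⇒ 0xf887 ⇒ big f8 87
L4: li op=0xf:4|rd=3:2|imm=275:10 ⇒ 0xfd13 ⇒ big fd 13

f6 31 a0 06 f8 87 fd 13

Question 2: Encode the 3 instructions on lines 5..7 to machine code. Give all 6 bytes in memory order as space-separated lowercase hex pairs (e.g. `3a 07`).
L5: sw op=0xb:4|rd=3:2|rs=3:2|pad=0:8 ⇒ 0xbf00 ⇒ big bf 00
L6: lsl op=0xc:4|rd=0:2|rs=0:2|pad=0:8 ⇒ 0xc000 ⇒ big c0 00
L7: li op=0xf:4|rd=2:2|imm=312:10 ⇒ 0xf938 ⇒ big f9 38

bf 00 c0 00 f9 38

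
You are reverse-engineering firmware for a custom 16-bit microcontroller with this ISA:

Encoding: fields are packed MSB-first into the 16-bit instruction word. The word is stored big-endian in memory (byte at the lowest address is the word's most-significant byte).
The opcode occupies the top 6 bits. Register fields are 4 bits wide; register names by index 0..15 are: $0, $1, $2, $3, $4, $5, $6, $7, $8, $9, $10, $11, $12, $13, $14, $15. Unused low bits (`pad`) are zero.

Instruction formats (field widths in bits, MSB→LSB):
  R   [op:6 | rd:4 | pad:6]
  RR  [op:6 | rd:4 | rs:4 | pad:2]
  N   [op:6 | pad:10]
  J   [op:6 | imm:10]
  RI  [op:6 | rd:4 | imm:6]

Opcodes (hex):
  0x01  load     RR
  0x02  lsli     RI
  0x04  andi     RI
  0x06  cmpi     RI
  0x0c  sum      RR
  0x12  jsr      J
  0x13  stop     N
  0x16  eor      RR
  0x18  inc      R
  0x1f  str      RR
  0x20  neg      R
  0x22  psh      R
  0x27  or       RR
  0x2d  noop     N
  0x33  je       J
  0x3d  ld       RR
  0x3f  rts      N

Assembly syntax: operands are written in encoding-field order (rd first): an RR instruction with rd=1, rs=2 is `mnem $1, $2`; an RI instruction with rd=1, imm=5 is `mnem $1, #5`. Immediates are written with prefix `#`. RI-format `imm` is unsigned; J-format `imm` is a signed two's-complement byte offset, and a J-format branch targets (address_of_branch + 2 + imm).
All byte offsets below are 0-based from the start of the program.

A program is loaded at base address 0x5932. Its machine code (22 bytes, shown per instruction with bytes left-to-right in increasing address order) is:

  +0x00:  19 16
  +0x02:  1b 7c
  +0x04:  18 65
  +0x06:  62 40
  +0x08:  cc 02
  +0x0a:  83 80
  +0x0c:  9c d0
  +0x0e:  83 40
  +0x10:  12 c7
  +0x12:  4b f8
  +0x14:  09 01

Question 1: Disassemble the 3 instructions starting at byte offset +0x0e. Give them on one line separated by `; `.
+0x0e: 83 40 ⇒ word 0x8340 (big)
  op=0x8340>>10=0x20 ⇒ neg (R)
  rd: (w>>6)&0xf=0xd → $13
+0x10: 12 c7 ⇒ word 0x12c7 (big)
  op=0x12c7>>10=0x4 ⇒ andi (RI)
  rd: (w>>6)&0xf=0xb → $11
  imm: (w>>0)&0x3f=0x7 → #7
+0x12: 4b f8 ⇒ word 0x4bf8 (big)
  op=0x4bf8>>10=0x12 ⇒ jsr (J)
  imm: (w>>0)&0x3ff=0x3f8 (s10→-8) → #-8

neg $13; andi $11, #7; jsr #-8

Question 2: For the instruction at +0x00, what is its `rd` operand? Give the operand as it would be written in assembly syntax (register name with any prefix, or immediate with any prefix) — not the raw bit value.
+0x00: 19 16 ⇒ word 0x1916 (big)
  opcode bits[15:10]=0x6: cmpi/RI
  [9:6] rd=4 = $4
  [5:0] imm=22 = #22

$4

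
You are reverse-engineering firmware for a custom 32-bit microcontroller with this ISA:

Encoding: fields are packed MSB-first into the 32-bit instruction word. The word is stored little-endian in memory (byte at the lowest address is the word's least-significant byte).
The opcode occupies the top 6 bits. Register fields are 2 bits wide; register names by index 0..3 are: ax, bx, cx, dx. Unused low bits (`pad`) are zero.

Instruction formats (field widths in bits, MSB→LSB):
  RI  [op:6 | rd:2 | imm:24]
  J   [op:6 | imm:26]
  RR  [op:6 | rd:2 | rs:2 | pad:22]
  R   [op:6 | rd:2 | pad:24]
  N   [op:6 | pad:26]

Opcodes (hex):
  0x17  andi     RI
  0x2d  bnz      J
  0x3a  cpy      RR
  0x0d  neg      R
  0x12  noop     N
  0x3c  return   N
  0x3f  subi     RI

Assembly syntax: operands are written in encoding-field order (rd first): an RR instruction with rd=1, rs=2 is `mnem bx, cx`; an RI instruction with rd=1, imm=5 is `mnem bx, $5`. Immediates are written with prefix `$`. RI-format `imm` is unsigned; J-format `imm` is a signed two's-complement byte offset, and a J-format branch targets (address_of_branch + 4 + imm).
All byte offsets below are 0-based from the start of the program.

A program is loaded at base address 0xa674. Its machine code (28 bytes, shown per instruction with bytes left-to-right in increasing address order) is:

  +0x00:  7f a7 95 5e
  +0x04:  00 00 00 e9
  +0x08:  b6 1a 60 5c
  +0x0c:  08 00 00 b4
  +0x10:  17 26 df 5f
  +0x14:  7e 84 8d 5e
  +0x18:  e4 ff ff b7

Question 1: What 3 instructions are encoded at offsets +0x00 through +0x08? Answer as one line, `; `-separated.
andi cx, $9807743; cpy bx, ax; andi ax, $6298294

off 0x00: read 7f a7 95 5e as little → 0x5e95a77f
  op=0x5e95a77f>>26=0x17 ⇒ andi (RI)
  rd@[25:24]=0x2 ⇒ cx
  imm@[23:0]=0x95a77f ⇒ $9807743
off 0x04: read 00 00 00 e9 as little → 0xe9000000
  op=0xe9000000>>26=0x3a ⇒ cpy (RR)
  rd@[25:24]=0x1 ⇒ bx
  rs@[23:22]=0x0 ⇒ ax
off 0x08: read b6 1a 60 5c as little → 0x5c601ab6
  op=0x5c601ab6>>26=0x17 ⇒ andi (RI)
  rd@[25:24]=0x0 ⇒ ax
  imm@[23:0]=0x601ab6 ⇒ $6298294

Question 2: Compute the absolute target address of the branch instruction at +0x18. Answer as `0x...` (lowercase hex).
@+18  little-endian(e4 ff ff b7) = 0xb7ffffe4
  opcode bits[31:26]=0x2d: bnz/J
  imm: (w>>0)&0x3ffffff=0x3ffffe4 (s26→-28) → $-28
  target = base 0xa674 + off 0x18 + 4 + imm -28 = 0xa674

0xa674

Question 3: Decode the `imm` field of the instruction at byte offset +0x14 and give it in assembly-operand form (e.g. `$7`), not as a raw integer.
$9274494

@+14  little-endian(7e 84 8d 5e) = 0x5e8d847e
  op=0x5e8d847e>>26=0x17 ⇒ andi (RI)
  [25:24] rd=2 = cx
  [23:0] imm=9274494 = $9274494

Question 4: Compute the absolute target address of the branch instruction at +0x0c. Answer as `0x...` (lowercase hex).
0xa68c

off 0x0c: read 08 00 00 b4 as little → 0xb4000008
  opcode bits[31:26]=0x2d: bnz/J
  [25:0] imm=8 = $8
  target = base 0xa674 + off 0x0c + 4 + imm 8 = 0xa68c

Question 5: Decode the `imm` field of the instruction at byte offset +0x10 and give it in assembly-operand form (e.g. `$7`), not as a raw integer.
+0x10: 17 26 df 5f ⇒ word 0x5fdf2617 (little)
  op=0x5fdf2617>>26=0x17 ⇒ andi (RI)
  rd: (w>>24)&0x3=0x3 → dx
  imm: (w>>0)&0xffffff=0xdf2617 → $14624279

$14624279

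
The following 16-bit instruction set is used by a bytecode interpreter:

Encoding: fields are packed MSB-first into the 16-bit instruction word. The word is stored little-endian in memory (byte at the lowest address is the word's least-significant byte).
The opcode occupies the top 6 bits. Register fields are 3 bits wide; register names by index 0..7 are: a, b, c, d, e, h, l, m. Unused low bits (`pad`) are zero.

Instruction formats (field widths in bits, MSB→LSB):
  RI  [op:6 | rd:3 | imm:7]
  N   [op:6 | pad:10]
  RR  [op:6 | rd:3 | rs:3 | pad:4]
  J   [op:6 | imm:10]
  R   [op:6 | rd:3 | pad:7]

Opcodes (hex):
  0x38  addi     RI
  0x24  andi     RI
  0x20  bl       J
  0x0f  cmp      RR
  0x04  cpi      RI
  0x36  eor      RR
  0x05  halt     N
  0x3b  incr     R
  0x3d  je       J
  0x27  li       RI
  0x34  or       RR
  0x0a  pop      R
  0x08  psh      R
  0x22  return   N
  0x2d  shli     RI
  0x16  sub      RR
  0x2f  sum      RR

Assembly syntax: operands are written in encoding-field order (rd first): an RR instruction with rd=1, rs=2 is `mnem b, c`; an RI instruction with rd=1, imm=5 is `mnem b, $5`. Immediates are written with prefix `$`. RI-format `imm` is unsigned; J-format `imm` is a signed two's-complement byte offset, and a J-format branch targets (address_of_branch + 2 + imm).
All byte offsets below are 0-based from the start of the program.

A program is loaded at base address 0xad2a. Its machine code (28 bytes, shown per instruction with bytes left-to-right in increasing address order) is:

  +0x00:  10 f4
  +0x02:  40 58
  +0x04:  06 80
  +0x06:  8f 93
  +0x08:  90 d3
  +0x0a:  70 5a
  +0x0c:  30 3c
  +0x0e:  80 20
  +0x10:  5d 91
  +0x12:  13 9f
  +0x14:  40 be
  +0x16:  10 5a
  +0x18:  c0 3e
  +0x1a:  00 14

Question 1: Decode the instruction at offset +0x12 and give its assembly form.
@+12  little-endian(13 9f) = 0x9f13
  op=0x9f13>>10=0x27 ⇒ li (RI)
  rd: (w>>7)&0x7=0x6 → l
  imm: (w>>0)&0x7f=0x13 → $19

li l, $19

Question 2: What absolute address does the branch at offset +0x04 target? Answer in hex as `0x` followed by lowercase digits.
0xad36

+0x04: 06 80 ⇒ word 0x8006 (little)
  op=0x8006>>10=0x20 ⇒ bl (J)
  imm@[9:0]=0x6 ⇒ $6
  target = base 0xad2a + off 0x04 + 2 + imm 6 = 0xad36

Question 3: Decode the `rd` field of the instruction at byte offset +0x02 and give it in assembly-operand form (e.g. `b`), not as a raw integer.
a

off 0x02: read 40 58 as little → 0x5840
  top 6b → 0x16 → sub [RR]
  [9:7] rd=0 = a
  [6:4] rs=4 = e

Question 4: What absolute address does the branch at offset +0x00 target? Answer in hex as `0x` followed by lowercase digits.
off 0x00: read 10 f4 as little → 0xf410
  opcode bits[15:10]=0x3d: je/J
  [9:0] imm=16 = $16
  target = base 0xad2a + off 0x00 + 2 + imm 16 = 0xad3c

0xad3c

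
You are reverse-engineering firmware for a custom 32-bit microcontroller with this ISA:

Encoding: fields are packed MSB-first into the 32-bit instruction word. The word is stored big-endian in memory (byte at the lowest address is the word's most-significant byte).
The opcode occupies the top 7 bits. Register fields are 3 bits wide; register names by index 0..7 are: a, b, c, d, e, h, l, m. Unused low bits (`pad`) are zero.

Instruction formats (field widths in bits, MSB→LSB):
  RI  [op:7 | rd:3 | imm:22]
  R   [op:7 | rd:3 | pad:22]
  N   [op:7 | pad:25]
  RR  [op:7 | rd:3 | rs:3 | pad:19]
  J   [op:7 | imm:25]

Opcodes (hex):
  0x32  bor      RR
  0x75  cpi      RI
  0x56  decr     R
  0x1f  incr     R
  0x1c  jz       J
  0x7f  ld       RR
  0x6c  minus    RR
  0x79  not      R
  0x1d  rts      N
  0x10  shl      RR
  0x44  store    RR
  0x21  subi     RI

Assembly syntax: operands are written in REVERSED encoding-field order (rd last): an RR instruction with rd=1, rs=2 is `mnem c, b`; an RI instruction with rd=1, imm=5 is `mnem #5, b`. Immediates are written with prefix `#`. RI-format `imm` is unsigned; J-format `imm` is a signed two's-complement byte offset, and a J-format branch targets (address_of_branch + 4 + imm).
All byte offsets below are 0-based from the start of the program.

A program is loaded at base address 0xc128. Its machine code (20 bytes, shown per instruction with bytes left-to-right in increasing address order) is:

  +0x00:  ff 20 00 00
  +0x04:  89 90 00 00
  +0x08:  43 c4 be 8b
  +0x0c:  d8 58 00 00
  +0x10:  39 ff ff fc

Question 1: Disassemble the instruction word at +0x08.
subi #310923, m

+0x08: 43 c4 be 8b ⇒ word 0x43c4be8b (big)
  op=0x43c4be8b>>25=0x21 ⇒ subi (RI)
  rd@[24:22]=0x7 ⇒ m
  imm@[21:0]=0x4be8b ⇒ #310923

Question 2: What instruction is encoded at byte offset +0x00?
ld e, e

@+00  big-endian(ff 20 00 00) = 0xff200000
  opcode bits[31:25]=0x7f: ld/RR
  rd: (w>>22)&0x7=0x4 → e
  rs: (w>>19)&0x7=0x4 → e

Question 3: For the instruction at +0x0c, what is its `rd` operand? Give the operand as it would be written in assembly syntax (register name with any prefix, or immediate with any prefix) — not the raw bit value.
@+0c  big-endian(d8 58 00 00) = 0xd8580000
  op=0xd8580000>>25=0x6c ⇒ minus (RR)
  rd@[24:22]=0x1 ⇒ b
  rs@[21:19]=0x3 ⇒ d

b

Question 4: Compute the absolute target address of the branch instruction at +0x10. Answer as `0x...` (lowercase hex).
0xc138

+0x10: 39 ff ff fc ⇒ word 0x39fffffc (big)
  opcode bits[31:25]=0x1c: jz/J
  imm: (w>>0)&0x1ffffff=0x1fffffc (s25→-4) → #-4
  target = base 0xc128 + off 0x10 + 4 + imm -4 = 0xc138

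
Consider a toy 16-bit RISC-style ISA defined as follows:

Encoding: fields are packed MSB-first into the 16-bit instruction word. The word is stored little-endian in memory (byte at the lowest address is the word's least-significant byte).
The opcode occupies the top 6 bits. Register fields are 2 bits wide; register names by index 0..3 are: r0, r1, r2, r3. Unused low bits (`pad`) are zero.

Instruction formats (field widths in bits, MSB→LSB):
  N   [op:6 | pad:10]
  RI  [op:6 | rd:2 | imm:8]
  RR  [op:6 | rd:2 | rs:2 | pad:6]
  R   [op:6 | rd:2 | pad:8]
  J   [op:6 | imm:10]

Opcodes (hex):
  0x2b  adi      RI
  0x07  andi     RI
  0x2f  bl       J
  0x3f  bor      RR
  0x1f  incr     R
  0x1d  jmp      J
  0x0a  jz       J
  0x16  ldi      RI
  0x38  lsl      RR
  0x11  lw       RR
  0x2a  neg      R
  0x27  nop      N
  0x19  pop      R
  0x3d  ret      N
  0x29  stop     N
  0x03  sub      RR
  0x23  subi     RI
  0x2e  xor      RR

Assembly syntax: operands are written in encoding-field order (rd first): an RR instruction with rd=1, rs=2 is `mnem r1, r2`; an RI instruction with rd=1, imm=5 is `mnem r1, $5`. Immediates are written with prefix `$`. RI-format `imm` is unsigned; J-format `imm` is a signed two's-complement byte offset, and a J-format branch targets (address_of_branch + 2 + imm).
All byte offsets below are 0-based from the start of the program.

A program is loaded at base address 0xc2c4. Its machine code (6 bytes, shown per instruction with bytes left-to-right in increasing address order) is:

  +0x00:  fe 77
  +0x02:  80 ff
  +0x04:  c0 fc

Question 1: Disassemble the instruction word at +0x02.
[02] 80 ff → 0xff80
  opcode bits[15:10]=0x3f: bor/RR
  [9:8] rd=3 = r3
  [7:6] rs=2 = r2

bor r3, r2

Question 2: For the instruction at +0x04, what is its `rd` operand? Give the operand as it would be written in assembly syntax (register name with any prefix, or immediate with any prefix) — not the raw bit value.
+0x04: c0 fc ⇒ word 0xfcc0 (little)
  op=0xfcc0>>10=0x3f ⇒ bor (RR)
  [9:8] rd=0 = r0
  [7:6] rs=3 = r3

r0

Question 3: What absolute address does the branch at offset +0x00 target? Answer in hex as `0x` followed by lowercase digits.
off 0x00: read fe 77 as little → 0x77fe
  op=0x77fe>>10=0x1d ⇒ jmp (J)
  [9:0] imm=1022 (s10→-2) = $-2
  target = base 0xc2c4 + off 0x00 + 2 + imm -2 = 0xc2c4

0xc2c4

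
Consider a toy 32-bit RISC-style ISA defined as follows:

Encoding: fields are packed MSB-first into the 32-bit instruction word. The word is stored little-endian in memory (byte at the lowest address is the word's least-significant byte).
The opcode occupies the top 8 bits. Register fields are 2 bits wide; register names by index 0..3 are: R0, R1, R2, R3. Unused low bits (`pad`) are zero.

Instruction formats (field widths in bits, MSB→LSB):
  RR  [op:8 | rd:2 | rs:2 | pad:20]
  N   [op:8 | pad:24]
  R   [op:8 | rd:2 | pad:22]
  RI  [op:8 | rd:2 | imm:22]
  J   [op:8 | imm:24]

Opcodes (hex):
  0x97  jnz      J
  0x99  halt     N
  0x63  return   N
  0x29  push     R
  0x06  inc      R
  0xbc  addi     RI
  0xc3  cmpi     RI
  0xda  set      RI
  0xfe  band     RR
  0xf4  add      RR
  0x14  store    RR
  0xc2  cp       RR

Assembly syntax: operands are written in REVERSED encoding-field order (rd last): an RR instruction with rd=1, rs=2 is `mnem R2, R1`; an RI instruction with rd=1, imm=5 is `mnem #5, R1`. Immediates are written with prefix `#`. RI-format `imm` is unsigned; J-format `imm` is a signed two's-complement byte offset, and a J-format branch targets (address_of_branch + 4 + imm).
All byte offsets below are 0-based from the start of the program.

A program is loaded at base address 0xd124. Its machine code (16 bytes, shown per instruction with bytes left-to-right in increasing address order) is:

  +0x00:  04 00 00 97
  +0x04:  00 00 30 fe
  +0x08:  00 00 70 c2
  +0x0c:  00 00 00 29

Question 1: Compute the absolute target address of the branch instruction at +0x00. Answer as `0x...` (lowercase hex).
[00] 04 00 00 97 → 0x97000004
  op=0x97000004>>24=0x97 ⇒ jnz (J)
  imm: (w>>0)&0xffffff=0x4 → #4
  target = base 0xd124 + off 0x00 + 4 + imm 4 = 0xd12c

0xd12c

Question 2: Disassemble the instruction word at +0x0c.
push R0

+0x0c: 00 00 00 29 ⇒ word 0x29000000 (little)
  op=0x29000000>>24=0x29 ⇒ push (R)
  rd@[23:22]=0x0 ⇒ R0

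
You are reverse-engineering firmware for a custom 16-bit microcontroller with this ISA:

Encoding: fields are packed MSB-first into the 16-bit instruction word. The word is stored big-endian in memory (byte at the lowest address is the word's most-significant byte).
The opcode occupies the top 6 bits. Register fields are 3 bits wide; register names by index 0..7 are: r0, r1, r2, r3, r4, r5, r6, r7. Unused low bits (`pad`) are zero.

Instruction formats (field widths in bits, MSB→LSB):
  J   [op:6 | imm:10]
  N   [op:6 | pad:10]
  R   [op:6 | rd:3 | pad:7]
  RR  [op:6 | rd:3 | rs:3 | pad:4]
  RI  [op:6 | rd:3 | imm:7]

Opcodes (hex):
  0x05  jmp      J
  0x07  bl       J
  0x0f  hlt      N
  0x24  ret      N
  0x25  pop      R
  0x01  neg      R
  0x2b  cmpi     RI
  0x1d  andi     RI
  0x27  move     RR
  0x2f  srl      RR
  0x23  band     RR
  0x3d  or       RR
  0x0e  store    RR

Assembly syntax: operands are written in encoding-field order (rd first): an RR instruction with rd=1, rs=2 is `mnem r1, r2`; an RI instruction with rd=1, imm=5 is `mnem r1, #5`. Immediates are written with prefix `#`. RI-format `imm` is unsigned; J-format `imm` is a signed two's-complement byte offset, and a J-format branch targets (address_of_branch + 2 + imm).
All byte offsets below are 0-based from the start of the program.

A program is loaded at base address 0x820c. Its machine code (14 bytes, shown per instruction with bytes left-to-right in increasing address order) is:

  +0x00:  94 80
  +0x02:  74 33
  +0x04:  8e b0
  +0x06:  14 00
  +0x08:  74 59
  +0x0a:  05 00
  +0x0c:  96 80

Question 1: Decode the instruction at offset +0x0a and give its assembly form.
+0x0a: 05 00 ⇒ word 0x0500 (big)
  top 6b → 0x1 → neg [R]
  rd: (w>>7)&0x7=0x2 → r2

neg r2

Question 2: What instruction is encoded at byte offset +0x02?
andi r0, #51

off 0x02: read 74 33 as big → 0x7433
  top 6b → 0x1d → andi [RI]
  rd@[9:7]=0x0 ⇒ r0
  imm@[6:0]=0x33 ⇒ #51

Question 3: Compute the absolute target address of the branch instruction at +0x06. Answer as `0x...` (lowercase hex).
0x8214

@+06  big-endian(14 00) = 0x1400
  op=0x1400>>10=0x5 ⇒ jmp (J)
  imm@[9:0]=0x0 ⇒ #0
  target = base 0x820c + off 0x06 + 2 + imm 0 = 0x8214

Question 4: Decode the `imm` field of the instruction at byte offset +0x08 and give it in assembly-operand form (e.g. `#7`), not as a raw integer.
[08] 74 59 → 0x7459
  opcode bits[15:10]=0x1d: andi/RI
  rd@[9:7]=0x0 ⇒ r0
  imm@[6:0]=0x59 ⇒ #89

#89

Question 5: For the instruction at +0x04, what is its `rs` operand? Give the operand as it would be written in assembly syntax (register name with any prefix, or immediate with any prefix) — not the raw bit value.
[04] 8e b0 → 0x8eb0
  top 6b → 0x23 → band [RR]
  [9:7] rd=5 = r5
  [6:4] rs=3 = r3

r3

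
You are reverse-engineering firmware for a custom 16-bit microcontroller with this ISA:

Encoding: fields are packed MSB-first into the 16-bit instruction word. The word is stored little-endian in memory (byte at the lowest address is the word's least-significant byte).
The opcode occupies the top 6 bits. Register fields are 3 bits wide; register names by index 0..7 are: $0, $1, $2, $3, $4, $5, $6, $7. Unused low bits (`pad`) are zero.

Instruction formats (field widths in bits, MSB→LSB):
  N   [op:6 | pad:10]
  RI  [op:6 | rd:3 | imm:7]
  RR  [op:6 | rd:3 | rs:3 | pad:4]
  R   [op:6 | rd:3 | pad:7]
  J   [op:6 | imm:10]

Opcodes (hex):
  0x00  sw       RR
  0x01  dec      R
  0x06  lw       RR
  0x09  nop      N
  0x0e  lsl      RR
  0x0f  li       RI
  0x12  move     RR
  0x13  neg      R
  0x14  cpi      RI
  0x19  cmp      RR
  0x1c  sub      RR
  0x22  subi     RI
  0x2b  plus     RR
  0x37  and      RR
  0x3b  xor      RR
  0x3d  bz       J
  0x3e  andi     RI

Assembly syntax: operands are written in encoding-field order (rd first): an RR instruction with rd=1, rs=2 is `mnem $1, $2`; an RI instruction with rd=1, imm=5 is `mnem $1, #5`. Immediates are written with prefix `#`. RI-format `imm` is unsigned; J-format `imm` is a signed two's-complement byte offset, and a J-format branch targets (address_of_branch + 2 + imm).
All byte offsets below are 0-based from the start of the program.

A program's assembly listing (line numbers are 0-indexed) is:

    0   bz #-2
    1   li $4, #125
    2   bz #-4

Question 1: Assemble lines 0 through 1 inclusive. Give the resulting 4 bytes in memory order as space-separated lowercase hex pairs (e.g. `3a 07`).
line 0 (bz): pack op=0x3d:6|imm=-2:10 = 0xf7fe; little→ fe f7
line 1 (li): pack op=0xf:6|rd=4:3|imm=125:7 = 0x3e7d; little→ 7d 3e

fe f7 7d 3e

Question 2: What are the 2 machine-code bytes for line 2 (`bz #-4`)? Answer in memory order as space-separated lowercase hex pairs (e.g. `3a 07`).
fc f7

L2: bz op=0x3d:6|imm=-4:10 ⇒ 0xf7fc ⇒ little fc f7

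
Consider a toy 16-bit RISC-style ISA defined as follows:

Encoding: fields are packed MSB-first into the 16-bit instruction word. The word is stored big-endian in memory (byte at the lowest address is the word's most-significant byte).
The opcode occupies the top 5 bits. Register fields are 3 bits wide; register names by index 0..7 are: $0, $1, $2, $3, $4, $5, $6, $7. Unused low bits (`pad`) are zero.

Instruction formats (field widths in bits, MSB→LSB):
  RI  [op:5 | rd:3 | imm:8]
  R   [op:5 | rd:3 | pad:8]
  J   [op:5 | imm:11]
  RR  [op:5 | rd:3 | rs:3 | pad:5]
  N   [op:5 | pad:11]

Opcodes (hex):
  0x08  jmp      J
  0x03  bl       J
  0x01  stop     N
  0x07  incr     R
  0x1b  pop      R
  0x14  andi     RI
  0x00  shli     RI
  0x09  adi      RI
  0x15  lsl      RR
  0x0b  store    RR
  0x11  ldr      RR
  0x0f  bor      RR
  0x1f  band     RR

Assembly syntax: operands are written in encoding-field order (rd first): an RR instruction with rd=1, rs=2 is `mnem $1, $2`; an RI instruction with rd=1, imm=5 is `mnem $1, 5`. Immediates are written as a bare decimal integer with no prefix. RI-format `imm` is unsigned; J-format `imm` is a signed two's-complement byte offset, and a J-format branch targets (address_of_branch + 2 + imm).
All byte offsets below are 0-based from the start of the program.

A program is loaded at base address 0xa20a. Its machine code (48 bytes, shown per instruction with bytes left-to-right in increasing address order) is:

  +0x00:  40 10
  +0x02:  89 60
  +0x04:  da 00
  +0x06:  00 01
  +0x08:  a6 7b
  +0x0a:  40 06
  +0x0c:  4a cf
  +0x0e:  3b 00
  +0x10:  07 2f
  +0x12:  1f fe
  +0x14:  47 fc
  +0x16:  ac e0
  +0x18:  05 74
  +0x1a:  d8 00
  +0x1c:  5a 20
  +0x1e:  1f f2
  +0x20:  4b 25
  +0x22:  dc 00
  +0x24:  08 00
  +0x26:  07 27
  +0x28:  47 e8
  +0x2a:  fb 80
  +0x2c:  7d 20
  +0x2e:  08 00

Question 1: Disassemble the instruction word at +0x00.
jmp 16

off 0x00: read 40 10 as big → 0x4010
  op=0x4010>>11=0x8 ⇒ jmp (J)
  imm@[10:0]=0x10 ⇒ 16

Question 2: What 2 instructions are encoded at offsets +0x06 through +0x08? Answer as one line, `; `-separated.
shli $0, 1; andi $6, 123

+0x06: 00 01 ⇒ word 0x0001 (big)
  opcode bits[15:11]=0x0: shli/RI
  rd: (w>>8)&0x7=0x0 → $0
  imm: (w>>0)&0xff=0x1 → 1
+0x08: a6 7b ⇒ word 0xa67b (big)
  opcode bits[15:11]=0x14: andi/RI
  rd: (w>>8)&0x7=0x6 → $6
  imm: (w>>0)&0xff=0x7b → 123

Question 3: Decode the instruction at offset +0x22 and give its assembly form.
+0x22: dc 00 ⇒ word 0xdc00 (big)
  op=0xdc00>>11=0x1b ⇒ pop (R)
  rd@[10:8]=0x4 ⇒ $4

pop $4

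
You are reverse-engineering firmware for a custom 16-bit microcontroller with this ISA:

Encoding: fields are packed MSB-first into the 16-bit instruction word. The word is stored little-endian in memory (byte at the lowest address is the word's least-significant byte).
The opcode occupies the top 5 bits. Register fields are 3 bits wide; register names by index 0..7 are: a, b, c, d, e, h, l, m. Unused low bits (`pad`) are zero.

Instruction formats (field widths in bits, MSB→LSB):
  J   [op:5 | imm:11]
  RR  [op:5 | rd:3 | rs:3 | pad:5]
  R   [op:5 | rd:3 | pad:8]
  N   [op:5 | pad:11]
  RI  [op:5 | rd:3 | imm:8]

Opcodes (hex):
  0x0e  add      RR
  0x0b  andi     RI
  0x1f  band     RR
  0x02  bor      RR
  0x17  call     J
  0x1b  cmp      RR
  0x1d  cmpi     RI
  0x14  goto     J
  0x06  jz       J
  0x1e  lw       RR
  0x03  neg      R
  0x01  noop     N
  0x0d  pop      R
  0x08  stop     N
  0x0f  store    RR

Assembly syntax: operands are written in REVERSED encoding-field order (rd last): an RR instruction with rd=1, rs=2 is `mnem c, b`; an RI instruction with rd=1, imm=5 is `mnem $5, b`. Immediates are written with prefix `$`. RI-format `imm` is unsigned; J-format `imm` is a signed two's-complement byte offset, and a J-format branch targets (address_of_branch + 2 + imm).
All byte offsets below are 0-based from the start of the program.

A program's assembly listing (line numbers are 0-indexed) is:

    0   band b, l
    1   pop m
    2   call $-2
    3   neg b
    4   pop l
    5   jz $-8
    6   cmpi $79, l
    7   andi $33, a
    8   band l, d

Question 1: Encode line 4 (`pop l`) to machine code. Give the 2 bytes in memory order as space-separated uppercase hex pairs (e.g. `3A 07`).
00 6E

4. pop fields op=0xd:5|rd=6:3|pad=0:8 → word 6e00h → 00 6e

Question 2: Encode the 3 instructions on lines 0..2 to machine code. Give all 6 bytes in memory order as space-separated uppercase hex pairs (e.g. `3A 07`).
L0: band op=0x1f:5|rd=6:3|rs=1:3|pad=0:5 ⇒ 0xfe20 ⇒ little 20 fe
L1: pop op=0xd:5|rd=7:3|pad=0:8 ⇒ 0x6f00 ⇒ little 00 6f
L2: call op=0x17:5|imm=-2:11 ⇒ 0xbffe ⇒ little fe bf

20 FE 00 6F FE BF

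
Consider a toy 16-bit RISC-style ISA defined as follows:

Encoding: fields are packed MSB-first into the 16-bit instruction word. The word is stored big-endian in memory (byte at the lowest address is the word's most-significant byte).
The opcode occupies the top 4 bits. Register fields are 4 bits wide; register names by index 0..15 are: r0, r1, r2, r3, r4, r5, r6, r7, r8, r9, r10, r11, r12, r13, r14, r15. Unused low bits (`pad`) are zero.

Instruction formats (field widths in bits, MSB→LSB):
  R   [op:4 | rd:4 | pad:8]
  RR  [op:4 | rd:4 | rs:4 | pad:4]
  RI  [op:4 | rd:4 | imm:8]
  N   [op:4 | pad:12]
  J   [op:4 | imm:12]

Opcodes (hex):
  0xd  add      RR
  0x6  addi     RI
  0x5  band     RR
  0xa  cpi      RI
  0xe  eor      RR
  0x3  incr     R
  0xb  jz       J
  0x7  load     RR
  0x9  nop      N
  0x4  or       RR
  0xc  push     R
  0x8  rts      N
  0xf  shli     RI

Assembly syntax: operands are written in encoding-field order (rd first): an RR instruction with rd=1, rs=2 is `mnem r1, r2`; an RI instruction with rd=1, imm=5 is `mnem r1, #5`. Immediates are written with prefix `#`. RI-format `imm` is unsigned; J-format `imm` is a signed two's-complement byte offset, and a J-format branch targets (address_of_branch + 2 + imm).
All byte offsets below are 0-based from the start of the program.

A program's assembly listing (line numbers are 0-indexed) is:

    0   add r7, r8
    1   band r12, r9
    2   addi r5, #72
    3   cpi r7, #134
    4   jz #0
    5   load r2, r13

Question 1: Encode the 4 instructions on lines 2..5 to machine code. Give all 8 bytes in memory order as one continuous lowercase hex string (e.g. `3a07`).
6548a786b00072d0

L2: addi op=0x6:4|rd=5:4|imm=72:8 ⇒ 0x6548 ⇒ big 65 48
L3: cpi op=0xa:4|rd=7:4|imm=134:8 ⇒ 0xa786 ⇒ big a7 86
L4: jz op=0xb:4|imm=0:12 ⇒ 0xb000 ⇒ big b0 00
L5: load op=0x7:4|rd=2:4|rs=13:4|pad=0:4 ⇒ 0x72d0 ⇒ big 72 d0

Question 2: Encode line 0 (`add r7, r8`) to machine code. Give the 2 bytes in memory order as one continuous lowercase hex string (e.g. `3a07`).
L0: add op=0xd:4|rd=7:4|rs=8:4|pad=0:4 ⇒ 0xd780 ⇒ big d7 80

d780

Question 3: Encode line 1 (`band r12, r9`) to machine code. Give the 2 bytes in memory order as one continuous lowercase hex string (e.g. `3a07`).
L1: band op=0x5:4|rd=12:4|rs=9:4|pad=0:4 ⇒ 0x5c90 ⇒ big 5c 90

5c90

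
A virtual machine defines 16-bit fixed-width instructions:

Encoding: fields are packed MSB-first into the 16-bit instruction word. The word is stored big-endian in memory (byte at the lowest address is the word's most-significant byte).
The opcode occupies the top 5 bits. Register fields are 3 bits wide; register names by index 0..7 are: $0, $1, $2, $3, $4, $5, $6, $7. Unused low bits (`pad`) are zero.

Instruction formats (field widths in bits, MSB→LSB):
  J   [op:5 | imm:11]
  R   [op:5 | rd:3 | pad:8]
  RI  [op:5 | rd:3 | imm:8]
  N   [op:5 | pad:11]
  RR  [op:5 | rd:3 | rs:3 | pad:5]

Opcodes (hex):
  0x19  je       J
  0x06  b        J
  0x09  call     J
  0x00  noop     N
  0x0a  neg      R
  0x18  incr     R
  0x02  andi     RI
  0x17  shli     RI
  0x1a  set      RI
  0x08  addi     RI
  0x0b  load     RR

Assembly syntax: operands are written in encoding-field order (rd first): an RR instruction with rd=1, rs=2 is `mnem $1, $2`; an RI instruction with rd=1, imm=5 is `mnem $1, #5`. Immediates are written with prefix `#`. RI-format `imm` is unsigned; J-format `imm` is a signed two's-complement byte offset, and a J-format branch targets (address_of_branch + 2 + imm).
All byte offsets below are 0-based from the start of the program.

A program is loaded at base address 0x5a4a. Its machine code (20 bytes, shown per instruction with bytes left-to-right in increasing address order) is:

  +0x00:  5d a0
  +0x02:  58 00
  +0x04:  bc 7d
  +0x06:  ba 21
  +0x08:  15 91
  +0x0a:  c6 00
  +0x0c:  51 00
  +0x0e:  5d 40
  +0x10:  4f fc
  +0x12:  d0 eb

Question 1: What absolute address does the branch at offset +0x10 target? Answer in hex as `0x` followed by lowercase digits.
[10] 4f fc → 0x4ffc
  opcode bits[15:11]=0x9: call/J
  [10:0] imm=2044 (s11→-4) = #-4
  target = base 0x5a4a + off 0x10 + 2 + imm -4 = 0x5a58

0x5a58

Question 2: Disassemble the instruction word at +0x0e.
@+0e  big-endian(5d 40) = 0x5d40
  op=0x5d40>>11=0xb ⇒ load (RR)
  rd: (w>>8)&0x7=0x5 → $5
  rs: (w>>5)&0x7=0x2 → $2

load $5, $2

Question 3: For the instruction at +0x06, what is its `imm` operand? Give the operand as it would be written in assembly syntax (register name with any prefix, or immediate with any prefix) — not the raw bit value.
+0x06: ba 21 ⇒ word 0xba21 (big)
  op=0xba21>>11=0x17 ⇒ shli (RI)
  rd@[10:8]=0x2 ⇒ $2
  imm@[7:0]=0x21 ⇒ #33

#33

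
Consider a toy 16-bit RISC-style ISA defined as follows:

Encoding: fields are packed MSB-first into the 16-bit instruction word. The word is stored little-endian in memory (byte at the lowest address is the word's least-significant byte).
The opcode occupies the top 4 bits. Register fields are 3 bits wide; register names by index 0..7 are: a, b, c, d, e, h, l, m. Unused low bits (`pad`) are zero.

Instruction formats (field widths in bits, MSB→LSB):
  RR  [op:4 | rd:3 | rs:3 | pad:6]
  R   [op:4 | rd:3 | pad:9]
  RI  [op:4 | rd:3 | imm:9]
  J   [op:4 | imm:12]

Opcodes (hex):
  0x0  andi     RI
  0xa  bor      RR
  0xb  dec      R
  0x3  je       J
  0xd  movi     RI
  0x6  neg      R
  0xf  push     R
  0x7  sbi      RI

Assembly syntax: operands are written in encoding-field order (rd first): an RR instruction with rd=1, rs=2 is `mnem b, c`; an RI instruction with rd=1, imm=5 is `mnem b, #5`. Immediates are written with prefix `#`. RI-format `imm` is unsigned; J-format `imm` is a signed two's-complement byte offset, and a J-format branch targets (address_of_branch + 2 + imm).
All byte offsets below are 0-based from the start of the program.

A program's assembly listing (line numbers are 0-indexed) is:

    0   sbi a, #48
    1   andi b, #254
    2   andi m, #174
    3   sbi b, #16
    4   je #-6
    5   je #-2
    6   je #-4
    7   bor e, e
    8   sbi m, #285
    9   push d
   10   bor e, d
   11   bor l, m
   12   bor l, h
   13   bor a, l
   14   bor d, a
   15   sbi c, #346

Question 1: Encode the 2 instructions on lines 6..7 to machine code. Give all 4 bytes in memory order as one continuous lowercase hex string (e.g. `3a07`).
fc3f00a9

L6: je op=0x3:4|imm=-4:12 ⇒ 0x3ffc ⇒ little fc 3f
L7: bor op=0xa:4|rd=4:3|rs=4:3|pad=0:6 ⇒ 0xa900 ⇒ little 00 a9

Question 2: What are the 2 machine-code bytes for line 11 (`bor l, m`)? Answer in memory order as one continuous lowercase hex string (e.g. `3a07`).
line 11 (bor): pack op=0xa:4|rd=6:3|rs=7:3|pad=0:6 = 0xadc0; little→ c0 ad

c0ad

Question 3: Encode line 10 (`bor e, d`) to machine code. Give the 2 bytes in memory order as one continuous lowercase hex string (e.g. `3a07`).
line 10 (bor): pack op=0xa:4|rd=4:3|rs=3:3|pad=0:6 = 0xa8c0; little→ c0 a8

c0a8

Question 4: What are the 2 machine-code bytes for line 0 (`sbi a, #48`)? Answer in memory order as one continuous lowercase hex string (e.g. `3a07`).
3070

line 0 (sbi): pack op=0x7:4|rd=0:3|imm=48:9 = 0x7030; little→ 30 70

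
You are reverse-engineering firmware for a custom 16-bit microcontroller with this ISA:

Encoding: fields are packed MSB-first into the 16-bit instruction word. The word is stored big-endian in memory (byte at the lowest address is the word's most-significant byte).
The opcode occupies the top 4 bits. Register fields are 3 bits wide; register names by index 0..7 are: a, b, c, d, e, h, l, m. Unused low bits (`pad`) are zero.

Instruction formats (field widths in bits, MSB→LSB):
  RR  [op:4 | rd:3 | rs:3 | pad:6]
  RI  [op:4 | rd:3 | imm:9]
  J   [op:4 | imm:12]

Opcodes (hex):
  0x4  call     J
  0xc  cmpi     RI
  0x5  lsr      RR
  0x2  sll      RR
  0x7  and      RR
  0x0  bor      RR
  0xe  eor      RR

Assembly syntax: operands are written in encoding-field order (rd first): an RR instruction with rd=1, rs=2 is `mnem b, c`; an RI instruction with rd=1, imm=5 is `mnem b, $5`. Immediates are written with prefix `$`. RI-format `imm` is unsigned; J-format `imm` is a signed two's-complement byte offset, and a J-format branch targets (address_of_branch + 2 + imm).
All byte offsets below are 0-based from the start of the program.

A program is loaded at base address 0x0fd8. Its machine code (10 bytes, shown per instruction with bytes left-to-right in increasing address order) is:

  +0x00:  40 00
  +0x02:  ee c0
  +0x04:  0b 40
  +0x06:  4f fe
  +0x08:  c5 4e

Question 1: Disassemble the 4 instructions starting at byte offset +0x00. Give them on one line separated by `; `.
call $0; eor m, d; bor h, h; call $-2

+0x00: 40 00 ⇒ word 0x4000 (big)
  op=0x4000>>12=0x4 ⇒ call (J)
  [11:0] imm=0 = $0
+0x02: ee c0 ⇒ word 0xeec0 (big)
  op=0xeec0>>12=0xe ⇒ eor (RR)
  [11:9] rd=7 = m
  [8:6] rs=3 = d
+0x04: 0b 40 ⇒ word 0x0b40 (big)
  op=0x0b40>>12=0x0 ⇒ bor (RR)
  [11:9] rd=5 = h
  [8:6] rs=5 = h
+0x06: 4f fe ⇒ word 0x4ffe (big)
  op=0x4ffe>>12=0x4 ⇒ call (J)
  [11:0] imm=4094 (s12→-2) = $-2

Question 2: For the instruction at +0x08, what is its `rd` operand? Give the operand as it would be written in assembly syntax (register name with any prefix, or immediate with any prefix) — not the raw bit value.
c

[08] c5 4e → 0xc54e
  op=0xc54e>>12=0xc ⇒ cmpi (RI)
  [11:9] rd=2 = c
  [8:0] imm=334 = $334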